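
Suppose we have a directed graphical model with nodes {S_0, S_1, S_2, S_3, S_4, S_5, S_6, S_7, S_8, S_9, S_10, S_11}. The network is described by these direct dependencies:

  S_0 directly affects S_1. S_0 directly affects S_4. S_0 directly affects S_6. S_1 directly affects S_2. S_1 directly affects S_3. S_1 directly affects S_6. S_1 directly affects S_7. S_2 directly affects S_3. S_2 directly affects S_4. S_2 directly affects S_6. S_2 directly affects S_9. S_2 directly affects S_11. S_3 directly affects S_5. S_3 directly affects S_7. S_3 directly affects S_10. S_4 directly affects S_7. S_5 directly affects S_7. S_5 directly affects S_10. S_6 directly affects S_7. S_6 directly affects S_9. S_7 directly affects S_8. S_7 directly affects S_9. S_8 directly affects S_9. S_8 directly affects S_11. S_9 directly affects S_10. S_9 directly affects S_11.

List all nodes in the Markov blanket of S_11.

{S_2, S_8, S_9}

Recall MB(v) = parents ∪ children ∪ spouses, where spouses are the other parents of v's children.
Pa(S_11) = {S_2, S_8, S_9}.
Children of S_11: none.
With no children, S_11 has no spouses; the co-parent set is empty.
Taking the union gives {S_2, S_8, S_9}.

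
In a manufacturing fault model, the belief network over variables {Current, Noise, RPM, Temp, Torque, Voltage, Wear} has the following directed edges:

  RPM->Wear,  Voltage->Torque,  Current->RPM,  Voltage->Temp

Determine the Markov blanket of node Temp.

Recall MB(v) = parents ∪ children ∪ spouses, where spouses are the other parents of v's children.
Children of Temp: none.
Parents of Temp: Voltage.
With no children, Temp has no spouses; the co-parent set is empty.
Union: {Voltage} ∪ {} ∪ {} = {Voltage}.

{Voltage}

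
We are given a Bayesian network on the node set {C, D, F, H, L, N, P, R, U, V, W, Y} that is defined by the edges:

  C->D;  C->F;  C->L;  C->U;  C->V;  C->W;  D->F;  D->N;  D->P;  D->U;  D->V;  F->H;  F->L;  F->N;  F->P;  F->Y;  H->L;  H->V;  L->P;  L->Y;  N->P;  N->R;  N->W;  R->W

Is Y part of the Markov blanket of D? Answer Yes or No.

No

The Markov blanket of a node is its parents, its children, and the other parents of its children.
D has parent C.
D has children F, N, P, U, V.
Parents of each child, excluding D:
  F: C
  N: F
  P: F, L, N
  U: C
  V: C, H
MB(D) = {C, F, H, L, N, P, U, V}; Y is not in this set.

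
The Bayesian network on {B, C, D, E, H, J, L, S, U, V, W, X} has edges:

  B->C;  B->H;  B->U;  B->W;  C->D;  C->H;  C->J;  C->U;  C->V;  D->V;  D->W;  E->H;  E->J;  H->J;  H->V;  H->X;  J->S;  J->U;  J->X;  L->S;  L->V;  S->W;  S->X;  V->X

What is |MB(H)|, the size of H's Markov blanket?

Ch(H) = {J, V, X}.
H's parents: B, C, E.
Co-parents of H (other parents of its children):
  parents(J) \ {H} = {C, E}.
  V's other parents are C, D, L.
  parents(X) \ {H} = {J, S, V}.
MB(H) = {B, C, D, E, J, L, S, V, X}, which has 9 nodes.

9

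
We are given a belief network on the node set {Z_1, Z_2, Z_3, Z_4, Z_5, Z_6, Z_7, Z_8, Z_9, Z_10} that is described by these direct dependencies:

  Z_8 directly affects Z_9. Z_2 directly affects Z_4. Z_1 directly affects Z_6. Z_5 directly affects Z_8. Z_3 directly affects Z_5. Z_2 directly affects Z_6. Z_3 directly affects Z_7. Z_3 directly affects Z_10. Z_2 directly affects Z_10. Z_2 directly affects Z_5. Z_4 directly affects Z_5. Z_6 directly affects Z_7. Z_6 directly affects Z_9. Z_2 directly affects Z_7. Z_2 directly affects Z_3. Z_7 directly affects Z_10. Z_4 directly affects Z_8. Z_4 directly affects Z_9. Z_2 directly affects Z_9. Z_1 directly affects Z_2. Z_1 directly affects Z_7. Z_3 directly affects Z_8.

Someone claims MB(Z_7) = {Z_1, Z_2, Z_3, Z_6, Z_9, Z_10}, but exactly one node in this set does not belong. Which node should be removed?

Z_9

Z_7's parents: Z_1, Z_2, Z_3, Z_6.
Children of Z_7: Z_10.
Co-parents of Z_7 (other parents of its children):
  Z_10: Z_2, Z_3
MB(Z_7) = {Z_1, Z_2, Z_3, Z_6, Z_10}.
Z_9 is neither a parent, child, nor co-parent of Z_7, so it does not belong.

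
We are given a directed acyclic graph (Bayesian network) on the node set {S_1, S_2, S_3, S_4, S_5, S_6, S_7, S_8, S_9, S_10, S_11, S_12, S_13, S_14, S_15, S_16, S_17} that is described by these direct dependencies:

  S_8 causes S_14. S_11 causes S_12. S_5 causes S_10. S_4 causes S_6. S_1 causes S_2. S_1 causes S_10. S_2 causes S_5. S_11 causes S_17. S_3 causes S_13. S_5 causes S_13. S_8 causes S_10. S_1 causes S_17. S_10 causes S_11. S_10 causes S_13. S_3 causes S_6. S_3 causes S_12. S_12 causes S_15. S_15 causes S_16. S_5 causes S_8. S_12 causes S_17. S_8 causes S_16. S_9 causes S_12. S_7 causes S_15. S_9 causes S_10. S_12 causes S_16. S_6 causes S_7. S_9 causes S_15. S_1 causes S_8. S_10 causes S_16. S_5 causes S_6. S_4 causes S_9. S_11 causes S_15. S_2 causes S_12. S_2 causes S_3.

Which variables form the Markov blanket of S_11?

{S_1, S_2, S_3, S_7, S_9, S_10, S_12, S_15, S_17}

Parents of S_11: S_10.
S_11's children: S_12, S_15, S_17.
Co-parents of S_11 (other parents of its children):
  S_12: S_2, S_3, S_9
  S_15: S_7, S_9, S_12
  S_17: S_1, S_12
So the Markov blanket of S_11 is {S_1, S_2, S_3, S_7, S_9, S_10, S_12, S_15, S_17}.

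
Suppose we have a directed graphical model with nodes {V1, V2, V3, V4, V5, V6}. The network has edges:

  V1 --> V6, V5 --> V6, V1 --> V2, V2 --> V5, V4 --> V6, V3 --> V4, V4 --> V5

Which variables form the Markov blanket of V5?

{V1, V2, V4, V6}

Pa(V5) = {V2, V4}.
V5's children: V6.
Other parents of V5's children:
  V6 also has parents V1, V4.
Union: {V2, V4} ∪ {V6} ∪ {V1, V4} = {V1, V2, V4, V6}.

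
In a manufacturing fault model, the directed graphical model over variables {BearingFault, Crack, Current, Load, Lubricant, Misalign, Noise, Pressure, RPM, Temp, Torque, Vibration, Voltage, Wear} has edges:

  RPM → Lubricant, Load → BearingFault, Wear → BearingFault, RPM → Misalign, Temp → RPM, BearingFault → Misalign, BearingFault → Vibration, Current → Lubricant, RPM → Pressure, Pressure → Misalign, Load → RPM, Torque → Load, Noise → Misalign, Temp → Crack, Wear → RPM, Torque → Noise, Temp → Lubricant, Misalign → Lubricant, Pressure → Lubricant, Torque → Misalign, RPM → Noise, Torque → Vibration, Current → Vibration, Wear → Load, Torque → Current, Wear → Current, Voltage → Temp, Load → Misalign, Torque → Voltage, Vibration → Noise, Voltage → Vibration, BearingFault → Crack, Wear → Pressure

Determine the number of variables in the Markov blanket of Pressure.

10

By definition, MB(Pressure) is built from Pressure's parents, Pressure's children, and the co-parents of Pressure.
Ch(Pressure) = {Lubricant, Misalign}.
Pa(Pressure) = {RPM, Wear}.
Co-parents of Pressure (other parents of its children):
  Misalign: BearingFault, Load, Noise, RPM, Torque
  Lubricant: Current, Misalign, RPM, Temp
MB(Pressure) = {BearingFault, Current, Load, Lubricant, Misalign, Noise, RPM, Temp, Torque, Wear}, which has 10 nodes.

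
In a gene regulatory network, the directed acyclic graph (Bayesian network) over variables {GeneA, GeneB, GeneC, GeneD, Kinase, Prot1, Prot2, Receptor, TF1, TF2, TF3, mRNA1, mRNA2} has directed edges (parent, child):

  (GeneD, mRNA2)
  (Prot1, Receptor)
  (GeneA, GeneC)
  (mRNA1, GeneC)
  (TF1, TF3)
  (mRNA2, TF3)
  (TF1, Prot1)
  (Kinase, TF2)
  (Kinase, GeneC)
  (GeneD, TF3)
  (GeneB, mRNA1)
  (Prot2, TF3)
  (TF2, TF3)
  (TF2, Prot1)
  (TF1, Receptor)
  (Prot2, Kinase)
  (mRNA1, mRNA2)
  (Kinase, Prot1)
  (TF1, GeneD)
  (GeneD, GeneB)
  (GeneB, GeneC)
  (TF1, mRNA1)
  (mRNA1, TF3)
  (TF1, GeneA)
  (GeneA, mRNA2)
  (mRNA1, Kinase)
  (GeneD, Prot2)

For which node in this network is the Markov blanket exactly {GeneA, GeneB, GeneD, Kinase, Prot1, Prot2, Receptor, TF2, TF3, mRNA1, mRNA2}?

TF1

The target node must have every member of {GeneA, GeneB, GeneD, Kinase, Prot1, Prot2, Receptor, TF2, TF3, mRNA1, mRNA2} as a parent, child, or co-parent, and no others.
Parents of TF1: none; children: GeneA, GeneD, Prot1, Receptor, TF3, mRNA1; co-parents: GeneB, GeneD, Kinase, Prot1, Prot2, TF2, mRNA1, mRNA2.
These exactly cover the given set, so the node is TF1.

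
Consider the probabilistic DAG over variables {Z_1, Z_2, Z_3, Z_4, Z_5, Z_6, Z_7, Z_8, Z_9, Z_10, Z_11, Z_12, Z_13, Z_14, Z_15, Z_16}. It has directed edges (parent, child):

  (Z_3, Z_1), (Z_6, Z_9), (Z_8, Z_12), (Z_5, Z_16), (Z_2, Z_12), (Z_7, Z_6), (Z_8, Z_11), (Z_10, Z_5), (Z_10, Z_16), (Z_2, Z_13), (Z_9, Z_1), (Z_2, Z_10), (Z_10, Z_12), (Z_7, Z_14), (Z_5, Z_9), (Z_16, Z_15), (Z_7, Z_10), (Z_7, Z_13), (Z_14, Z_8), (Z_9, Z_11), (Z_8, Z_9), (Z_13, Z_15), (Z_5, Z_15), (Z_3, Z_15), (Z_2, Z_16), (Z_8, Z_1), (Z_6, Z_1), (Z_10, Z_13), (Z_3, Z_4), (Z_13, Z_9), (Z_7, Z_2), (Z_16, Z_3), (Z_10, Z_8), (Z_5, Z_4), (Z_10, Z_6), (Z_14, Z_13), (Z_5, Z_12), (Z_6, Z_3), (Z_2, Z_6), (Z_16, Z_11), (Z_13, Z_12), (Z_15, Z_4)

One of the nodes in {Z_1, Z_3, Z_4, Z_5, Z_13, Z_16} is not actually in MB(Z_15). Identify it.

Z_1

A node's Markov blanket = Pa ∪ Ch ∪ (parents of Ch other than the node itself).
Z_15's parents: Z_3, Z_5, Z_13, Z_16.
Z_15's children: Z_4.
Other parents of Z_15's children:
  Z_4: Z_3, Z_5
MB(Z_15) = {Z_3, Z_4, Z_5, Z_13, Z_16}.
Z_1 is neither a parent, child, nor co-parent of Z_15, so it does not belong.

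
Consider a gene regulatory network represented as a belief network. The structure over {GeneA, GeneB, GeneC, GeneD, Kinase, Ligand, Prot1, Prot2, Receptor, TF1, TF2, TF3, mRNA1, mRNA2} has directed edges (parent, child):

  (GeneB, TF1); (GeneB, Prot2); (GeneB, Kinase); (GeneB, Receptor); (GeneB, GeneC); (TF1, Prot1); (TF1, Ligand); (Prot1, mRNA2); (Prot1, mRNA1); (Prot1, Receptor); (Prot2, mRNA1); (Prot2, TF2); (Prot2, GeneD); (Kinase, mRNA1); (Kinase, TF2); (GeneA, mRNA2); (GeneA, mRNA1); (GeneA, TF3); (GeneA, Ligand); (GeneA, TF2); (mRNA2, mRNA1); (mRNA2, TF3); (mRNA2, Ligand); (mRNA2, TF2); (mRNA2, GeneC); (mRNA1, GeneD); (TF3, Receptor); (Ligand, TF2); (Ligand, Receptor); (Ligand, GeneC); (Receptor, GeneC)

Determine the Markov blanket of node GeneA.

{Kinase, Ligand, Prot1, Prot2, TF1, TF2, TF3, mRNA1, mRNA2}

The Markov blanket of a node is its parents, its children, and the other parents of its children.
Parents of GeneA: none.
GeneA's children: Ligand, TF2, TF3, mRNA1, mRNA2.
For each child, the remaining parents (spouses of GeneA):
  mRNA2: Prot1
  mRNA1: Kinase, Prot1, Prot2, mRNA2
  TF3: mRNA2
  Ligand: TF1, mRNA2
  TF2: Kinase, Ligand, Prot2, mRNA2
So the Markov blanket of GeneA is {Kinase, Ligand, Prot1, Prot2, TF1, TF2, TF3, mRNA1, mRNA2}.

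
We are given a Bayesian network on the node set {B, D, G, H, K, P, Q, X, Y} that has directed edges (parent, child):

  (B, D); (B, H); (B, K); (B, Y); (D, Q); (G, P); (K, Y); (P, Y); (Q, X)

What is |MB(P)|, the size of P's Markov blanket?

Pa(P) = {G}.
P's children: Y.
Parents of each child, excluding P:
  Y: B, K
MB(P) = {B, G, K, Y}, which has 4 nodes.

4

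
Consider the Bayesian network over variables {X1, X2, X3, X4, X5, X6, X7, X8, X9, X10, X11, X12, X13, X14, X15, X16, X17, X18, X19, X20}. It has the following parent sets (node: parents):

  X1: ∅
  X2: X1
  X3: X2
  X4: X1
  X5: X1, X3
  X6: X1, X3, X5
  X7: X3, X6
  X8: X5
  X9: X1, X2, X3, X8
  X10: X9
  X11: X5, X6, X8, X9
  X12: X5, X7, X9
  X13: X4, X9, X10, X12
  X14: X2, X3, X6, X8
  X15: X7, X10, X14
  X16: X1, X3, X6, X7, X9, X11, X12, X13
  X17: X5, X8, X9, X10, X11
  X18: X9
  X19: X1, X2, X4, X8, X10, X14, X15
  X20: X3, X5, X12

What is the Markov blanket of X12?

By definition, MB(X12) is built from X12's parents, X12's children, and the co-parents of X12.
Parents of X12: X5, X7, X9.
X12 has children X13, X16, X20.
Co-parents of X12 (other parents of its children):
  X13: X4, X9, X10
  X16: X1, X3, X6, X7, X9, X11, X13
  X20: X3, X5
So the Markov blanket of X12 is {X1, X3, X4, X5, X6, X7, X9, X10, X11, X13, X16, X20}.

{X1, X3, X4, X5, X6, X7, X9, X10, X11, X13, X16, X20}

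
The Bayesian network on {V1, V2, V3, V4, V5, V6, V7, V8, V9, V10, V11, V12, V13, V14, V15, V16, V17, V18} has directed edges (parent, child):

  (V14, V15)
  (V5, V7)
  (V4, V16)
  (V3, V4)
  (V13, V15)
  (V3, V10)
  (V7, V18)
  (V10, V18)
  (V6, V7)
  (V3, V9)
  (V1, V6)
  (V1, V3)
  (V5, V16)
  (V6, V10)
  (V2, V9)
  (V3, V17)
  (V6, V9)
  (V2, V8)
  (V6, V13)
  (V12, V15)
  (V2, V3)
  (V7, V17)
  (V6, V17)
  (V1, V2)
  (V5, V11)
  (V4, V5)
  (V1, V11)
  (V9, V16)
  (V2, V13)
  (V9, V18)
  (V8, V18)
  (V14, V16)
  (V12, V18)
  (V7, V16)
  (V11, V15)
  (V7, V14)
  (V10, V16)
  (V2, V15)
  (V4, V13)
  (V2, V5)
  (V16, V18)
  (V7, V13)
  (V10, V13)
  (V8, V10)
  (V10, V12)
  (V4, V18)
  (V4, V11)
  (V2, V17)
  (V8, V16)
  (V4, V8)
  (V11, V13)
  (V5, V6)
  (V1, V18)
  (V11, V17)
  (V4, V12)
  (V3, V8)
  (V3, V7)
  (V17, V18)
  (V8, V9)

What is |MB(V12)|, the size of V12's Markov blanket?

Recall MB(v) = parents ∪ children ∪ spouses, where spouses are the other parents of v's children.
V12 has children V15, V18.
V12's parents: V4, V10.
For each child, the remaining parents (spouses of V12):
  V15 also has parents V2, V11, V13, V14.
  V18 also has parents V1, V4, V7, V8, V9, V10, V16, V17.
MB(V12) = {V1, V2, V4, V7, V8, V9, V10, V11, V13, V14, V15, V16, V17, V18}, which has 14 nodes.

14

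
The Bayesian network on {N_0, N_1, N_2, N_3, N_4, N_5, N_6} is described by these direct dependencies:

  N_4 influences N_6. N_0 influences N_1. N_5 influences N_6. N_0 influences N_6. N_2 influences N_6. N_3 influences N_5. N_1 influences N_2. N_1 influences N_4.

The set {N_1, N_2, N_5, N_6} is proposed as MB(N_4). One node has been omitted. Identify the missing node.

N_0

Recall MB(v) = parents ∪ children ∪ spouses, where spouses are the other parents of v's children.
Pa(N_4) = {N_1}.
Ch(N_4) = {N_6}.
Other parents of N_4's children:
  N_6: N_0, N_2, N_5
MB(N_4) = {N_0, N_1, N_2, N_5, N_6}.
Comparing with the claimed set, N_0 is missing.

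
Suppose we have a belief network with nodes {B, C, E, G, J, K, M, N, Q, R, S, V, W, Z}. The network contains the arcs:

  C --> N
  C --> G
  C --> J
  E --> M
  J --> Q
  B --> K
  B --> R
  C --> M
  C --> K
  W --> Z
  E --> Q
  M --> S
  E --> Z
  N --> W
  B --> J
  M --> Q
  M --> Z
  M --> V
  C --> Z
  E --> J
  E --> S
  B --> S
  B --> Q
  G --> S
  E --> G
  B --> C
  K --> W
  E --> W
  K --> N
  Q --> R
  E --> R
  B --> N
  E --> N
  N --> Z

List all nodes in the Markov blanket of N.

N has parents B, C, E, K.
N has children W, Z.
Other parents of N's children:
  W: E, K
  Z: C, E, M, W
So the Markov blanket of N is {B, C, E, K, M, W, Z}.

{B, C, E, K, M, W, Z}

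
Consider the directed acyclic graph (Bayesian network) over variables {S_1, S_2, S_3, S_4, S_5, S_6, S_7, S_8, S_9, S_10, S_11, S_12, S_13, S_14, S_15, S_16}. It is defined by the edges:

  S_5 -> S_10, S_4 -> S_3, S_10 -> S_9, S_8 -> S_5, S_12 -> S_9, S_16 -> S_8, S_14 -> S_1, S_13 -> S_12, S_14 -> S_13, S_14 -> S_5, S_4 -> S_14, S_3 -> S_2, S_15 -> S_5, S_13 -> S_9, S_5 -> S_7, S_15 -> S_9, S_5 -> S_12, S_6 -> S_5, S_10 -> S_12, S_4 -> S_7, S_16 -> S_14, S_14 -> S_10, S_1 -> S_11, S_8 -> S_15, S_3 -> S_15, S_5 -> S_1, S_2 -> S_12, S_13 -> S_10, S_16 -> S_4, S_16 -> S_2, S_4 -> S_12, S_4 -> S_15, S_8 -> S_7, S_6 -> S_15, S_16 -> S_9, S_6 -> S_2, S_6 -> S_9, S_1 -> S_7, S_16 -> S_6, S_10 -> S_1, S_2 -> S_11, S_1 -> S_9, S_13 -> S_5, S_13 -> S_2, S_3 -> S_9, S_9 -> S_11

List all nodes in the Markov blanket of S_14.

{S_1, S_4, S_5, S_6, S_8, S_10, S_13, S_15, S_16}

S_14 has parents S_4, S_16.
S_14 has children S_1, S_5, S_10, S_13.
Other parents of S_14's children:
  S_13: no additional parents.
  S_5's other parents are S_6, S_8, S_13, S_15.
  S_10's other parents are S_5, S_13.
  parents(S_1) \ {S_14} = {S_5, S_10}.
Taking the union gives {S_1, S_4, S_5, S_6, S_8, S_10, S_13, S_15, S_16}.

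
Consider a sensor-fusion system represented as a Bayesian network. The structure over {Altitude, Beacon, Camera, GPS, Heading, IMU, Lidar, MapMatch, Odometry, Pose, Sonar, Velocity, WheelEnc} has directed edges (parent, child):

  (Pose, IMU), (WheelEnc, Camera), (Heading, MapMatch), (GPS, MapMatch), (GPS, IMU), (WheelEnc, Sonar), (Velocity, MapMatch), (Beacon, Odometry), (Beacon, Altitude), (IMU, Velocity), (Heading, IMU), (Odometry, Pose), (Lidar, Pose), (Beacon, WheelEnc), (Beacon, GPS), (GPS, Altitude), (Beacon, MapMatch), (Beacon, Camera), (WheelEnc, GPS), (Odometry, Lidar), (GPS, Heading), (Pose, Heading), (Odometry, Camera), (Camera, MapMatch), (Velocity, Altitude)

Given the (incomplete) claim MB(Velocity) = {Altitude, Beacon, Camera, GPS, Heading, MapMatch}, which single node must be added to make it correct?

IMU

A node's Markov blanket = Pa ∪ Ch ∪ (parents of Ch other than the node itself).
Velocity has children Altitude, MapMatch.
Parents of Velocity: IMU.
Other parents of Velocity's children:
  MapMatch's other parents are Beacon, Camera, GPS, Heading.
  parents(Altitude) \ {Velocity} = {Beacon, GPS}.
MB(Velocity) = {Altitude, Beacon, Camera, GPS, Heading, IMU, MapMatch}.
Comparing with the claimed set, IMU is missing.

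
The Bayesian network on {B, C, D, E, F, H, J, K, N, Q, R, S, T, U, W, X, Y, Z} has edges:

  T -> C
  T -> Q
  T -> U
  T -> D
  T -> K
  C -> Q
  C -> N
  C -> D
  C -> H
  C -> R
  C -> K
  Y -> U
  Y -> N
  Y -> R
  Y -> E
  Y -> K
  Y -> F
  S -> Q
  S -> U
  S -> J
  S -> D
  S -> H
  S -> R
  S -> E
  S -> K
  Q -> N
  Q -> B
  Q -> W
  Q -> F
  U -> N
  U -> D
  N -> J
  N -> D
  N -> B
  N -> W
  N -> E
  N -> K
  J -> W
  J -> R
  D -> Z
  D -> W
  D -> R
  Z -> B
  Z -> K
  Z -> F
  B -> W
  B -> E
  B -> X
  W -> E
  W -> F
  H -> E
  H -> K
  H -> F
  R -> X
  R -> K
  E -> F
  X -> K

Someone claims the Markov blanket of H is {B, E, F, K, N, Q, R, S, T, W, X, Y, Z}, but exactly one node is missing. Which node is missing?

Children of H: E, F, K.
H has parents C, S.
Co-parents of H (other parents of its children):
  parents(E) \ {H} = {B, N, S, W, Y}.
  K also has parents C, N, R, S, T, X, Y, Z.
  F also has parents E, Q, W, Y, Z.
MB(H) = {B, C, E, F, K, N, Q, R, S, T, W, X, Y, Z}.
Comparing with the claimed set, C is missing.

C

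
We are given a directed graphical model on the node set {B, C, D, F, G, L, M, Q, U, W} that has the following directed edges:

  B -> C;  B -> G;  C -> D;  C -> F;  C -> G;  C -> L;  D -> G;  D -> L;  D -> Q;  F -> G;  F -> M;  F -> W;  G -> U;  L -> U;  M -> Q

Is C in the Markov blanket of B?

Yes

C is a child of B.
So C ∈ MB(B).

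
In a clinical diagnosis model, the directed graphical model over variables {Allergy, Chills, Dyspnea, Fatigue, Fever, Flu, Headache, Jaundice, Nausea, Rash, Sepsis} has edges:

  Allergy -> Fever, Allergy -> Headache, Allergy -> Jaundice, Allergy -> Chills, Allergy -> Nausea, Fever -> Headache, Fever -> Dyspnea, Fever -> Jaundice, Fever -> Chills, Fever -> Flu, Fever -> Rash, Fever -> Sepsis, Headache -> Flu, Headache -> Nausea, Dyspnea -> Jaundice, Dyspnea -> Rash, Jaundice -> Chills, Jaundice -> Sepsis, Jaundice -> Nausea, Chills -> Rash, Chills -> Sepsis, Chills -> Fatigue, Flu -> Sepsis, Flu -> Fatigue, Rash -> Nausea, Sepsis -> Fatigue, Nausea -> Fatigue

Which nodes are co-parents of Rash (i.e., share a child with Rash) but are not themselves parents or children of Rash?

{Allergy, Headache, Jaundice}

Children of Rash: Nausea.
  Nausea also has parents Allergy, Headache, Jaundice.
Excluding nodes already adjacent to Rash (Chills, Dyspnea, Fever, Nausea), the co-parent-only contribution is {Allergy, Headache, Jaundice}.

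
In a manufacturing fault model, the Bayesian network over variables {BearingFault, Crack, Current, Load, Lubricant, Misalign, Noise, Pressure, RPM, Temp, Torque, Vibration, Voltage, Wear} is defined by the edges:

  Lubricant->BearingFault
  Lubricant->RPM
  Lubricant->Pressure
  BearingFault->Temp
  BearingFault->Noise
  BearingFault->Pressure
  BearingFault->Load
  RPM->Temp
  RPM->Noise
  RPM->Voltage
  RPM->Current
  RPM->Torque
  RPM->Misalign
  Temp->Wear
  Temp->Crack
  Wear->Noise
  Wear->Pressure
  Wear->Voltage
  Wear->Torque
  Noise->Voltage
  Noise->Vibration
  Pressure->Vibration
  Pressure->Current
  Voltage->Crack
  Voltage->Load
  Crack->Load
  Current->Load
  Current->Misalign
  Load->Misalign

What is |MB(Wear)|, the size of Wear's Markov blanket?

8

Recall MB(v) = parents ∪ children ∪ spouses, where spouses are the other parents of v's children.
Wear has parent Temp.
Wear has children Noise, Pressure, Torque, Voltage.
Other parents of Wear's children:
  Noise's other parents are BearingFault, RPM.
  parents(Pressure) \ {Wear} = {BearingFault, Lubricant}.
  Voltage's other parents are Noise, RPM.
  Torque's other parent is RPM.
MB(Wear) = {BearingFault, Lubricant, Noise, Pressure, RPM, Temp, Torque, Voltage}, which has 8 nodes.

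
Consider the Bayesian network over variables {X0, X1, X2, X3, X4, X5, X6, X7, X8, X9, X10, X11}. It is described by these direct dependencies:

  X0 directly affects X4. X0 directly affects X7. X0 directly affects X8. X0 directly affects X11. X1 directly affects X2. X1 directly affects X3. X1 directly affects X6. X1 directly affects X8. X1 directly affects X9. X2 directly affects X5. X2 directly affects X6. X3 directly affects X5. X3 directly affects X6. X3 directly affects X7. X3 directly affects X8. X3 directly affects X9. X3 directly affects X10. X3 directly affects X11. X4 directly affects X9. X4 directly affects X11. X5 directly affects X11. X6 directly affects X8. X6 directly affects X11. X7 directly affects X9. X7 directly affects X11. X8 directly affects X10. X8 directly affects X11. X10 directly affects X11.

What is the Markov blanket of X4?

By definition, MB(X4) is built from X4's parents, X4's children, and the co-parents of X4.
X4's parents: X0.
X4 has children X9, X11.
Other parents of X4's children:
  X9's other parents are X1, X3, X7.
  parents(X11) \ {X4} = {X0, X3, X5, X6, X7, X8, X10}.
Union: {X0} ∪ {X9, X11} ∪ {X0, X1, X3, X5, X6, X7, X8, X10} = {X0, X1, X3, X5, X6, X7, X8, X9, X10, X11}.

{X0, X1, X3, X5, X6, X7, X8, X9, X10, X11}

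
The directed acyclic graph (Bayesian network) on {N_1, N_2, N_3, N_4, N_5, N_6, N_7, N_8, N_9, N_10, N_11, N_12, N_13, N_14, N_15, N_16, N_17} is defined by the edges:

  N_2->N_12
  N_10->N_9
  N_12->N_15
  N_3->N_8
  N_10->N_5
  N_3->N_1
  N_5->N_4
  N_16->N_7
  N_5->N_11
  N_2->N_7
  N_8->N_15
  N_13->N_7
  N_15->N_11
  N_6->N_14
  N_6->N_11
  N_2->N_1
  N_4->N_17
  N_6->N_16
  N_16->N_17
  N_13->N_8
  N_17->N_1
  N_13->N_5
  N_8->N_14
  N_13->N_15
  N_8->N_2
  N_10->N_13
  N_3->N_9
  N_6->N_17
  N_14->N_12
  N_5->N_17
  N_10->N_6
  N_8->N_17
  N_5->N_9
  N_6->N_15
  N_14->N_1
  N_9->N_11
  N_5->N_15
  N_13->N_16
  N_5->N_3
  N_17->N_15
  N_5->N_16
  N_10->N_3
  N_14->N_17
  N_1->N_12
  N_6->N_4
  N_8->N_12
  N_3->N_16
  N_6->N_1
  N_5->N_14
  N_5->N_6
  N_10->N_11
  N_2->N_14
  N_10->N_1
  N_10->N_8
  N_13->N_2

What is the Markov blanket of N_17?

{N_1, N_2, N_3, N_4, N_5, N_6, N_8, N_10, N_12, N_13, N_14, N_15, N_16}

By definition, MB(N_17) is built from N_17's parents, N_17's children, and the co-parents of N_17.
N_17 has children N_1, N_15.
N_17's parents: N_4, N_5, N_6, N_8, N_14, N_16.
Parents of each child, excluding N_17:
  N_1: N_2, N_3, N_6, N_10, N_14
  N_15: N_5, N_6, N_8, N_12, N_13
Taking the union gives {N_1, N_2, N_3, N_4, N_5, N_6, N_8, N_10, N_12, N_13, N_14, N_15, N_16}.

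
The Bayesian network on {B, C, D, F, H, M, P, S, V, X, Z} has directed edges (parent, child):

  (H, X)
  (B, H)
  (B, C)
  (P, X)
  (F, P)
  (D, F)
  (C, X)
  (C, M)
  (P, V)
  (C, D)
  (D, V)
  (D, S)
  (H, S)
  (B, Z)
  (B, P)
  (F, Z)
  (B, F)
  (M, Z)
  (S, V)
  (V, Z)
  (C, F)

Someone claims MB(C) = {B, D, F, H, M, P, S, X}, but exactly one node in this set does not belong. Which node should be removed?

Recall MB(v) = parents ∪ children ∪ spouses, where spouses are the other parents of v's children.
Parents of C: B.
Children of C: D, F, M, X.
For each child, the remaining parents (spouses of C):
  D has no other parent.
  F also has parents B, D.
  M: no additional parents.
  X's other parents are H, P.
MB(C) = {B, D, F, H, M, P, X}.
S is neither a parent, child, nor co-parent of C, so it does not belong.

S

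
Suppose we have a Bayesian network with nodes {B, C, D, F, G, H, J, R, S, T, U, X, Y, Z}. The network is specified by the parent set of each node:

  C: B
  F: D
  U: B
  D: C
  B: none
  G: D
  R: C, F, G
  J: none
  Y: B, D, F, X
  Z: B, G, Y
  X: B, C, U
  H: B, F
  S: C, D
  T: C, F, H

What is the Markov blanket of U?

{B, C, X}

By definition, MB(U) is built from U's parents, U's children, and the co-parents of U.
Pa(U) = {B}.
Children of U: X.
Co-parents of U (other parents of its children):
  parents(X) \ {U} = {B, C}.
MB(U) = {B, C, X}.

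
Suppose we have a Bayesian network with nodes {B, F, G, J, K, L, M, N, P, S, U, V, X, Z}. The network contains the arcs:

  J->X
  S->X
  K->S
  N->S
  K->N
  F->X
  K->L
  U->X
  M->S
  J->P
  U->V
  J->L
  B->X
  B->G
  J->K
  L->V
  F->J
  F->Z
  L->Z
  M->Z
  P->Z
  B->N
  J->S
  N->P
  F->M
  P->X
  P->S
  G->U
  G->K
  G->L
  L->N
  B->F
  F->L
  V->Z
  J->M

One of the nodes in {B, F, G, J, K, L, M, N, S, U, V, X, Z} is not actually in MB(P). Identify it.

G

P has children S, X, Z.
Pa(P) = {J, N}.
Other parents of P's children:
  S's other parents are J, K, M, N.
  X also has parents B, F, J, S, U.
  Z's other parents are F, L, M, V.
MB(P) = {B, F, J, K, L, M, N, S, U, V, X, Z}.
G is neither a parent, child, nor co-parent of P, so it does not belong.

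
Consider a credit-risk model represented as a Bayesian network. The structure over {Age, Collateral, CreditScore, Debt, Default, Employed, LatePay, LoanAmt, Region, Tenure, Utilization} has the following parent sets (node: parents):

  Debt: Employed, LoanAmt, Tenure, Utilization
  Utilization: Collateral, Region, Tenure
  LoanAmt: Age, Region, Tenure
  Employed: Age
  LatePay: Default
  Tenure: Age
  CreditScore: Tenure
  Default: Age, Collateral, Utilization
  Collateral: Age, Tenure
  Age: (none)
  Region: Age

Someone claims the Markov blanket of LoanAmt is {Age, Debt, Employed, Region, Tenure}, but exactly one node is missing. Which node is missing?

The Markov blanket of a node is its parents, its children, and the other parents of its children.
Pa(LoanAmt) = {Age, Region, Tenure}.
LoanAmt's children: Debt.
Co-parents of LoanAmt (other parents of its children):
  Debt's other parents are Employed, Tenure, Utilization.
MB(LoanAmt) = {Age, Debt, Employed, Region, Tenure, Utilization}.
Comparing with the claimed set, Utilization is missing.

Utilization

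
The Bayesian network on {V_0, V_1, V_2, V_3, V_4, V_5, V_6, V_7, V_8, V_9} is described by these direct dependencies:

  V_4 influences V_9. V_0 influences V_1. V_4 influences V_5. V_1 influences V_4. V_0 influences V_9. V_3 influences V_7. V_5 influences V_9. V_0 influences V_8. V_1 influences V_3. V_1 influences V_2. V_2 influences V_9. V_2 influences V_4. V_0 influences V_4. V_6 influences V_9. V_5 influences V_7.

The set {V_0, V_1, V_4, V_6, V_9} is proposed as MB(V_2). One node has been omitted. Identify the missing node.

Parents of V_2: V_1.
Children of V_2: V_4, V_9.
For each child, the remaining parents (spouses of V_2):
  V_4: V_0, V_1
  V_9: V_0, V_4, V_5, V_6
MB(V_2) = {V_0, V_1, V_4, V_5, V_6, V_9}.
Comparing with the claimed set, V_5 is missing.

V_5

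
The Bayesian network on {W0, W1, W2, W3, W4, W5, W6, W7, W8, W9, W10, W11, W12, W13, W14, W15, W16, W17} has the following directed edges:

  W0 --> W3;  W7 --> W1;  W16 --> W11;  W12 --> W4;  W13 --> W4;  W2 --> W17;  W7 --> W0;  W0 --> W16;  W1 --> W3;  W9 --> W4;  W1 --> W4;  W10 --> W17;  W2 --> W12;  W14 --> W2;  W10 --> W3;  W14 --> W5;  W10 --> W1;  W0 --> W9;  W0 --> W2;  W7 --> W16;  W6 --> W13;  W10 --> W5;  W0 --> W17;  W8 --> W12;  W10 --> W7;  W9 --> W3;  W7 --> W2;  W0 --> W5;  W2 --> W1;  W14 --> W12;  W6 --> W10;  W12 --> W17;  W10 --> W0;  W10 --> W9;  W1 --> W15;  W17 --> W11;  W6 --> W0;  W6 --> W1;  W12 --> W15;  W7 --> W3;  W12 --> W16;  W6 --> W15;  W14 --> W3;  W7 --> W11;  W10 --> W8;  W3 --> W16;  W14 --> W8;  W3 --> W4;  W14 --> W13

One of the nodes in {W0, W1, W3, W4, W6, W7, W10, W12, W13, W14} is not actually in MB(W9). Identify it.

W6

Recall MB(v) = parents ∪ children ∪ spouses, where spouses are the other parents of v's children.
Parents of W9: W0, W10.
Ch(W9) = {W3, W4}.
Co-parents of W9 (other parents of its children):
  W3's other parents are W0, W1, W7, W10, W14.
  W4's other parents are W1, W3, W12, W13.
MB(W9) = {W0, W1, W3, W4, W7, W10, W12, W13, W14}.
W6 is neither a parent, child, nor co-parent of W9, so it does not belong.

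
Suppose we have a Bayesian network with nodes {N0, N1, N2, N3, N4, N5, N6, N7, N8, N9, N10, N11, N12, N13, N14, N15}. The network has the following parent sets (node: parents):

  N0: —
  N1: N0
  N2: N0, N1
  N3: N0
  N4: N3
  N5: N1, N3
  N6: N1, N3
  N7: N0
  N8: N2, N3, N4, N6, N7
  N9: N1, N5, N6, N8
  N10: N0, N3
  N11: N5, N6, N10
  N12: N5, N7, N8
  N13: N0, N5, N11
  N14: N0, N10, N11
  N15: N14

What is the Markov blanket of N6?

{N1, N2, N3, N4, N5, N7, N8, N9, N10, N11}

A node's Markov blanket = Pa ∪ Ch ∪ (parents of Ch other than the node itself).
Children of N6: N8, N9, N11.
N6's parents: N1, N3.
For each child, the remaining parents (spouses of N6):
  N8 also has parents N2, N3, N4, N7.
  parents(N9) \ {N6} = {N1, N5, N8}.
  N11 also has parents N5, N10.
Taking the union gives {N1, N2, N3, N4, N5, N7, N8, N9, N10, N11}.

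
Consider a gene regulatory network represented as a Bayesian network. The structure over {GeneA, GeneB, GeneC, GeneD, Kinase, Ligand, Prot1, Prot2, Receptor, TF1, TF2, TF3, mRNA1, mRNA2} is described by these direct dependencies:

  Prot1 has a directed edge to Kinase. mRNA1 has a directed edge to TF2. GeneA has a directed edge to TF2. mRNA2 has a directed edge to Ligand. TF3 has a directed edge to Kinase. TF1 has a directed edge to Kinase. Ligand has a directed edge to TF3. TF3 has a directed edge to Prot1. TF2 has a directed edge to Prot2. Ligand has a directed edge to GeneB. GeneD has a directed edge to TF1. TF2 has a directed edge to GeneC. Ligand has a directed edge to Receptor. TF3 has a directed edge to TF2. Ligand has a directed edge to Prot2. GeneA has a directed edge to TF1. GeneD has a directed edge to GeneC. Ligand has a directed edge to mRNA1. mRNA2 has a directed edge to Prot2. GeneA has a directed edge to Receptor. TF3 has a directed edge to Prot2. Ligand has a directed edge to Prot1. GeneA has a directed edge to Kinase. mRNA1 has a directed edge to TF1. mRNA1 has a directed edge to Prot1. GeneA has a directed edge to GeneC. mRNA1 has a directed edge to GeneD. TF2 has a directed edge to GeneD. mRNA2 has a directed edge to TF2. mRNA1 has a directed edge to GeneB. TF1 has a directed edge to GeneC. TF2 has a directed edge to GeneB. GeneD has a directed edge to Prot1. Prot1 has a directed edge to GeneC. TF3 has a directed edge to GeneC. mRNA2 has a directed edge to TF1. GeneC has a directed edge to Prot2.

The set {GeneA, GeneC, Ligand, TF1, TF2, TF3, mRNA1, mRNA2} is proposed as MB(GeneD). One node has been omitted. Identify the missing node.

Prot1

Pa(GeneD) = {TF2, mRNA1}.
GeneD has children GeneC, Prot1, TF1.
For each child, the remaining parents (spouses of GeneD):
  TF1 also has parents GeneA, mRNA1, mRNA2.
  Prot1's other parents are Ligand, TF3, mRNA1.
  GeneC also has parents GeneA, Prot1, TF1, TF2, TF3.
MB(GeneD) = {GeneA, GeneC, Ligand, Prot1, TF1, TF2, TF3, mRNA1, mRNA2}.
Comparing with the claimed set, Prot1 is missing.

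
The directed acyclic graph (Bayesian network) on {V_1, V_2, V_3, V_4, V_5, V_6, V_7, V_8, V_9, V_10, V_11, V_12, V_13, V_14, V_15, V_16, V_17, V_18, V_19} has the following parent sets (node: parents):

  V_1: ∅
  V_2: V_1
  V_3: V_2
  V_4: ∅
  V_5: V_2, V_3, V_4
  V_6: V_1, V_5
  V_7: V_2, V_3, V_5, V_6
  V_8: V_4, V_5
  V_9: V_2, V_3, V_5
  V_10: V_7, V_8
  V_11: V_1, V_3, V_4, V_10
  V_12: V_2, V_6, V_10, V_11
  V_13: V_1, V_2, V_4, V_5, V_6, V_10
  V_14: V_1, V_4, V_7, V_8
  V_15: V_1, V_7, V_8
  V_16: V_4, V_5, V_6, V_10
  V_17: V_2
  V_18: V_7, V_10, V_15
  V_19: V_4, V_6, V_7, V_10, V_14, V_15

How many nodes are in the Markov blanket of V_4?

14

Children of V_4: V_5, V_8, V_11, V_13, V_14, V_16, V_19.
Pa(V_4) = {}.
Parents of each child, excluding V_4:
  parents(V_5) \ {V_4} = {V_2, V_3}.
  V_8 also has parent V_5.
  V_11 also has parents V_1, V_3, V_10.
  parents(V_13) \ {V_4} = {V_1, V_2, V_5, V_6, V_10}.
  V_14 also has parents V_1, V_7, V_8.
  V_16 also has parents V_5, V_6, V_10.
  V_19 also has parents V_6, V_7, V_10, V_14, V_15.
MB(V_4) = {V_1, V_2, V_3, V_5, V_6, V_7, V_8, V_10, V_11, V_13, V_14, V_15, V_16, V_19}, which has 14 nodes.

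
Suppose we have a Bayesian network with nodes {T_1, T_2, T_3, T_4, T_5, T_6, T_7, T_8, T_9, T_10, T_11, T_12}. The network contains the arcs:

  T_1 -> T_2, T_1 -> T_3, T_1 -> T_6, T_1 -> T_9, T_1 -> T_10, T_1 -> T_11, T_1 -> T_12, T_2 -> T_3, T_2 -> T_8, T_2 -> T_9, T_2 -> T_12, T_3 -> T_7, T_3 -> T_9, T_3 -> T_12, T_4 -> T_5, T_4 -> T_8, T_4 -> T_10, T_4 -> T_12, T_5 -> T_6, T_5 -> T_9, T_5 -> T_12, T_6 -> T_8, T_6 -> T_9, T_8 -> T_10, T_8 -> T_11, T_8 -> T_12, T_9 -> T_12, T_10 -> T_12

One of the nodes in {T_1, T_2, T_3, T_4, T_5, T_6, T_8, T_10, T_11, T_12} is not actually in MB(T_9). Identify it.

T_9 has parents T_1, T_2, T_3, T_5, T_6.
T_9 has child T_12.
Parents of each child, excluding T_9:
  T_12's other parents are T_1, T_2, T_3, T_4, T_5, T_8, T_10.
MB(T_9) = {T_1, T_2, T_3, T_4, T_5, T_6, T_8, T_10, T_12}.
T_11 is neither a parent, child, nor co-parent of T_9, so it does not belong.

T_11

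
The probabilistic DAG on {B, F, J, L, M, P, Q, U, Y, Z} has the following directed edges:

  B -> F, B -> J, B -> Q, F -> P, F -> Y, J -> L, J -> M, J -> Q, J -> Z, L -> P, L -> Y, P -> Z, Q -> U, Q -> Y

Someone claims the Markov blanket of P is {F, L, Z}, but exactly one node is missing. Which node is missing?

J

A node's Markov blanket = Pa ∪ Ch ∪ (parents of Ch other than the node itself).
Parents of P: F, L.
Ch(P) = {Z}.
Other parents of P's children:
  Z's other parent is J.
MB(P) = {F, J, L, Z}.
Comparing with the claimed set, J is missing.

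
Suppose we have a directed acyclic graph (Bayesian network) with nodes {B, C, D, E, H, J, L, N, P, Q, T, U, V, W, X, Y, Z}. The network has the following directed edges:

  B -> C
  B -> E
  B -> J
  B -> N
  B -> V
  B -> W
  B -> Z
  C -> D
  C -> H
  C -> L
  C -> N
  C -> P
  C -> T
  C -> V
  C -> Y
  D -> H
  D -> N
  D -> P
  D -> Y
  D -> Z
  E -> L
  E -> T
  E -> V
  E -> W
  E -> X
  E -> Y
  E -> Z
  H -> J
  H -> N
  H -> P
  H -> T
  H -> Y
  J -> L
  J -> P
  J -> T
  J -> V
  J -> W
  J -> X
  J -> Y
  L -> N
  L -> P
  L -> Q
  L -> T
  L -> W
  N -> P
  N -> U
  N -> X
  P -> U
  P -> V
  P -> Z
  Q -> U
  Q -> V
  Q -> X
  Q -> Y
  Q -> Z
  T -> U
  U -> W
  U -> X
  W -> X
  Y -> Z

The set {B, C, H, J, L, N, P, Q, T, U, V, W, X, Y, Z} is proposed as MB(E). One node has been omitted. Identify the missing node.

D

A node's Markov blanket = Pa ∪ Ch ∪ (parents of Ch other than the node itself).
E's children: L, T, V, W, X, Y, Z.
E's parents: B.
Other parents of E's children:
  parents(L) \ {E} = {C, J}.
  parents(T) \ {E} = {C, H, J, L}.
  parents(V) \ {E} = {B, C, J, P, Q}.
  W also has parents B, J, L, U.
  X's other parents are J, N, Q, U, W.
  Y also has parents C, D, H, J, Q.
  Z also has parents B, D, P, Q, Y.
MB(E) = {B, C, D, H, J, L, N, P, Q, T, U, V, W, X, Y, Z}.
Comparing with the claimed set, D is missing.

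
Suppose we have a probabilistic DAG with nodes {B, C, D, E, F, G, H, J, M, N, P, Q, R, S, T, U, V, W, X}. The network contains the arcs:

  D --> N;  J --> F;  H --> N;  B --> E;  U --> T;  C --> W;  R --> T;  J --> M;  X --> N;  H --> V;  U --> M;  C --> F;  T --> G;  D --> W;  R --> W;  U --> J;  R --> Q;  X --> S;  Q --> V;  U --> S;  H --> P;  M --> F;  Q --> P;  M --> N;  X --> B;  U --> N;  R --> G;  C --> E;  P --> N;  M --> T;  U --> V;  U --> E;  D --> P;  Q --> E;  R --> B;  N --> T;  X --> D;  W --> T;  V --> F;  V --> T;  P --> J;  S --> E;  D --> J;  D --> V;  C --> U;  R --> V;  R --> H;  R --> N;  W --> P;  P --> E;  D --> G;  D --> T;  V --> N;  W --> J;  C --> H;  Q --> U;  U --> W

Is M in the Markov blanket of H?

Yes

M is a co-parent of H: both are parents of N.
So M ∈ MB(H).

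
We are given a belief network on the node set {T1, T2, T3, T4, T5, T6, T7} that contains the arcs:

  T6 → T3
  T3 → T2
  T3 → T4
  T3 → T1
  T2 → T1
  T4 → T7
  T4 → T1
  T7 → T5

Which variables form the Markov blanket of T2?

Recall MB(v) = parents ∪ children ∪ spouses, where spouses are the other parents of v's children.
Pa(T2) = {T3}.
T2 has child T1.
Other parents of T2's children:
  T1's other parents are T3, T4.
Taking the union gives {T1, T3, T4}.

{T1, T3, T4}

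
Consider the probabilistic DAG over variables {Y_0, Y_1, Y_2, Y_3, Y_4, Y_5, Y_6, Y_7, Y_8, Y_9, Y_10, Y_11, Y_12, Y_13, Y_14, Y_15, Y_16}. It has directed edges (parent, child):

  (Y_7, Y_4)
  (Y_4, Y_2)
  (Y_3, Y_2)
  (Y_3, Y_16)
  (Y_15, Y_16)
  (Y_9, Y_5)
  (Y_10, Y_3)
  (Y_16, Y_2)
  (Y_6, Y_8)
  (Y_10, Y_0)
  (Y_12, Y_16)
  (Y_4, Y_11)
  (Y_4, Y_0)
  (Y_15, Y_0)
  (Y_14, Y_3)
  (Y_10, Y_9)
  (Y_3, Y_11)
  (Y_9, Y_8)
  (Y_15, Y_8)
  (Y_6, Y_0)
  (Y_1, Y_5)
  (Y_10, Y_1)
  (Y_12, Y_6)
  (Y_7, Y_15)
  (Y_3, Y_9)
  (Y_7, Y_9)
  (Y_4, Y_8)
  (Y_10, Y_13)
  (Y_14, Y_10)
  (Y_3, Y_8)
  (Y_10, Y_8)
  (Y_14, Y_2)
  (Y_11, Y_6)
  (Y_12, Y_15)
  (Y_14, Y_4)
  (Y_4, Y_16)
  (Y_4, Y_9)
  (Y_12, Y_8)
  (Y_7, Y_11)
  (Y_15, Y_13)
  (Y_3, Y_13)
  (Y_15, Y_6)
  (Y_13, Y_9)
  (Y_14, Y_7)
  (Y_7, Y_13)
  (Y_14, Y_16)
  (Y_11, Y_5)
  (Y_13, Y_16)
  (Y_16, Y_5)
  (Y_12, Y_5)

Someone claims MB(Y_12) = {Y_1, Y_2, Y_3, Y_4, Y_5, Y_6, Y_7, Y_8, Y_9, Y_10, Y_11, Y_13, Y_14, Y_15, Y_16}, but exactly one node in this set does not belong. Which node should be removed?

A node's Markov blanket = Pa ∪ Ch ∪ (parents of Ch other than the node itself).
Y_12 has children Y_5, Y_6, Y_8, Y_15, Y_16.
Pa(Y_12) = {}.
Other parents of Y_12's children:
  Y_15's other parent is Y_7.
  Y_6 also has parents Y_11, Y_15.
  parents(Y_16) \ {Y_12} = {Y_3, Y_4, Y_13, Y_14, Y_15}.
  Y_8's other parents are Y_3, Y_4, Y_6, Y_9, Y_10, Y_15.
  Y_5 also has parents Y_1, Y_9, Y_11, Y_16.
MB(Y_12) = {Y_1, Y_3, Y_4, Y_5, Y_6, Y_7, Y_8, Y_9, Y_10, Y_11, Y_13, Y_14, Y_15, Y_16}.
Y_2 is neither a parent, child, nor co-parent of Y_12, so it does not belong.

Y_2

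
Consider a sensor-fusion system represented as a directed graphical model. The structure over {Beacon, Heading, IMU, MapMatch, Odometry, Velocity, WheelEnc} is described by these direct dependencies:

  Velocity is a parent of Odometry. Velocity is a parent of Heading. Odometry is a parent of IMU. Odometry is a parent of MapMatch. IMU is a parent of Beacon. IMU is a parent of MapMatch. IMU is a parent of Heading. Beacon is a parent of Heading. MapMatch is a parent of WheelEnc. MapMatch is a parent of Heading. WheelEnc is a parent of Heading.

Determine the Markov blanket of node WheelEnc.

WheelEnc's children: Heading.
Parents of WheelEnc: MapMatch.
Other parents of WheelEnc's children:
  Heading: Beacon, IMU, MapMatch, Velocity
Taking the union gives {Beacon, Heading, IMU, MapMatch, Velocity}.

{Beacon, Heading, IMU, MapMatch, Velocity}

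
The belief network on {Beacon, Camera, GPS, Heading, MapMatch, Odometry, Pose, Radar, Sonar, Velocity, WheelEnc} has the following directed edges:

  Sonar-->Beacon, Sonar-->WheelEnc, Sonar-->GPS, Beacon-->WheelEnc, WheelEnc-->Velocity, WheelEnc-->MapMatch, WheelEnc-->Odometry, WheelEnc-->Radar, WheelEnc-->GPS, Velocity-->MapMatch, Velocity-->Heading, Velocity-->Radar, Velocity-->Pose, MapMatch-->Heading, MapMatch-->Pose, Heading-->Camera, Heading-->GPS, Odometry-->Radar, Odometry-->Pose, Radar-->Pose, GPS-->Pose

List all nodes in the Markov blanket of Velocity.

Recall MB(v) = parents ∪ children ∪ spouses, where spouses are the other parents of v's children.
Pa(Velocity) = {WheelEnc}.
Velocity's children: Heading, MapMatch, Pose, Radar.
Co-parents of Velocity (other parents of its children):
  MapMatch: WheelEnc
  Heading: MapMatch
  Radar: Odometry, WheelEnc
  Pose: GPS, MapMatch, Odometry, Radar
Taking the union gives {GPS, Heading, MapMatch, Odometry, Pose, Radar, WheelEnc}.

{GPS, Heading, MapMatch, Odometry, Pose, Radar, WheelEnc}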